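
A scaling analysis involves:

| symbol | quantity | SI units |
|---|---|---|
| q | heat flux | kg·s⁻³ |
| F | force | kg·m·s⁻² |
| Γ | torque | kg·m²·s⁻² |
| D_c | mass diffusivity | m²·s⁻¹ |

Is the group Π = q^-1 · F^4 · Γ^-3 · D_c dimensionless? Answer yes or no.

yes

Sum the exponent of each base dimension across the product:
  M: −[q]_M + 4·[F]_M − 3·[Γ]_M + [D_c]_M = −(1) + 4·(1) − 3·(1) + (0) = 0
  L: −[q]_L + 4·[F]_L − 3·[Γ]_L + [D_c]_L = −(0) + 4·(1) − 3·(2) + (2) = 0
  T: −[q]_T + 4·[F]_T − 3·[Γ]_T + [D_c]_T = −(-3) + 4·(-2) − 3·(-2) + (-1) = 0
All base exponents vanish — dimensionless.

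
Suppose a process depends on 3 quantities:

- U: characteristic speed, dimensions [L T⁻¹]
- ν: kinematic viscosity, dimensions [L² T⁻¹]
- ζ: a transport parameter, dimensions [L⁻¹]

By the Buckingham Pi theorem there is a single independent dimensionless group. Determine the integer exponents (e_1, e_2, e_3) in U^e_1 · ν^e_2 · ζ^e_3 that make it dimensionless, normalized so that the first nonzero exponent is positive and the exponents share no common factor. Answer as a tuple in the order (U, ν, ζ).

(1, -1, -1)

L: e_1·(1) + e_2·(2) + e_3·(-1) = 0
T: e_1·(-1) + e_2·(-1) + e_3·(0) = 0
Solving this homogeneous linear system for the smallest-integer solution (first nonzero entry positive) gives (1, -1, -1).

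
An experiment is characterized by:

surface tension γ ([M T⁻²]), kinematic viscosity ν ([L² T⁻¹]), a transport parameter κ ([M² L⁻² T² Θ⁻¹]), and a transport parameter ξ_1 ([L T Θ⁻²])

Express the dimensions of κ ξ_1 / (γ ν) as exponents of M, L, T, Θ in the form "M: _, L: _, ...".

M: 1, L: -3, T: 6, Θ: -3

Collect each base-dimension exponent across the product:
  M: −(1) − (0) + (2) + (0) = 1
  L: −(0) − (2) + (-2) + (1) = -3
  T: −(-2) − (-1) + (2) + (1) = 6
  Θ: −(0) − (0) + (-1) + (-2) = -3
So the dimensions are [M L⁻³ T⁶ Θ⁻³].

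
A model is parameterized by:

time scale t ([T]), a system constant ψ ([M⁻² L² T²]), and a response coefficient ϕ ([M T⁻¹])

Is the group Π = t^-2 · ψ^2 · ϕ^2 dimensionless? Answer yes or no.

Sum the exponent of each base dimension across the product:
  M: −2·[t]_M + 2·[ψ]_M + 2·[ϕ]_M = −2·(0) + 2·(-2) + 2·(1) = -2
  L: −2·[t]_L + 2·[ψ]_L + 2·[ϕ]_L = −2·(0) + 2·(2) + 2·(0) = 4
  T: −2·[t]_T + 2·[ψ]_T + 2·[ϕ]_T = −2·(1) + 2·(2) + 2·(-1) = 0
Net dimensions [M⁻² L⁴] ≠ [1] — not dimensionless.

no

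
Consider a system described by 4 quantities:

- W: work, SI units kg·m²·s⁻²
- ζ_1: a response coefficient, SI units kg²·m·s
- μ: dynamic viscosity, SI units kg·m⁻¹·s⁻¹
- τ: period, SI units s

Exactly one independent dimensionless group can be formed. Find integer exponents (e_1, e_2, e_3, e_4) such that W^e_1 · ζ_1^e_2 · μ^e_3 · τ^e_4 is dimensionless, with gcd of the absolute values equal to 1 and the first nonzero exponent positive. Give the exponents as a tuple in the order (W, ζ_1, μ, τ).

M: e_1·(1) + e_2·(2) + e_3·(1) + e_4·(0) = 0
L: e_1·(2) + e_2·(1) + e_3·(-1) + e_4·(0) = 0
T: e_1·(-2) + e_2·(1) + e_3·(-1) + e_4·(1) = 0
Solving this homogeneous linear system for the smallest-integer solution (first nonzero entry positive) gives (1, -1, 1, 4).

(1, -1, 1, 4)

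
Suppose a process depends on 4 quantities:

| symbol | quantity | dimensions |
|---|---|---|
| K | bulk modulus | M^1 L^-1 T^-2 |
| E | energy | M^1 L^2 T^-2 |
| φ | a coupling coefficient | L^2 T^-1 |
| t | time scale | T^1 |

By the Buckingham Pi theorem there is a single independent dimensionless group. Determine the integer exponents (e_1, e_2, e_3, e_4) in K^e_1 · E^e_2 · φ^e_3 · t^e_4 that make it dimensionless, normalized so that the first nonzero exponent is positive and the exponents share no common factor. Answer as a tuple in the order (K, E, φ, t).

M: e_1·(1) + e_2·(1) + e_3·(0) + e_4·(0) = 0
L: e_1·(-1) + e_2·(2) + e_3·(2) + e_4·(0) = 0
T: e_1·(-2) + e_2·(-2) + e_3·(-1) + e_4·(1) = 0
Solving this homogeneous linear system for the smallest-integer solution (first nonzero entry positive) gives (2, -2, 3, 3).

(2, -2, 3, 3)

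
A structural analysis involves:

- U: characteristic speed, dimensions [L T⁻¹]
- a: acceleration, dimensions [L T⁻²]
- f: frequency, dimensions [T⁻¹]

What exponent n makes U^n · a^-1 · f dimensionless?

1

Balance the L exponent: (1)·n from U, plus −(1) + (0) = -1 from the rest, must sum to zero.
n − 1 = 0, so n = 1.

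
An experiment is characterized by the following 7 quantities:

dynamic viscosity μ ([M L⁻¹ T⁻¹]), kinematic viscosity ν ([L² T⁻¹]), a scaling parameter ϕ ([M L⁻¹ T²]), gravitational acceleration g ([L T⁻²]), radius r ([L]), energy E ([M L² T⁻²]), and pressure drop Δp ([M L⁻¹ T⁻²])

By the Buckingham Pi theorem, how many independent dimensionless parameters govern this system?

There are 7 variables and 3 base dimensions (M, L, T).
The dimension matrix has rank 3.
Independent dimensionless groups: 7 − 3 = 4.

4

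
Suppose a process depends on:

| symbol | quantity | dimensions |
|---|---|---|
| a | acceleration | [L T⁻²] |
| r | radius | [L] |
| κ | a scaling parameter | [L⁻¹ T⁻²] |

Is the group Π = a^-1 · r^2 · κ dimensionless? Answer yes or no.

yes

Sum the exponent of each base dimension across the product:
  M: −[a]_M + 2·[r]_M + [κ]_M = −(0) + 2·(0) + (0) = 0
  L: −[a]_L + 2·[r]_L + [κ]_L = −(1) + 2·(1) + (-1) = 0
  T: −[a]_T + 2·[r]_T + [κ]_T = −(-2) + 2·(0) + (-2) = 0
All base exponents vanish — dimensionless.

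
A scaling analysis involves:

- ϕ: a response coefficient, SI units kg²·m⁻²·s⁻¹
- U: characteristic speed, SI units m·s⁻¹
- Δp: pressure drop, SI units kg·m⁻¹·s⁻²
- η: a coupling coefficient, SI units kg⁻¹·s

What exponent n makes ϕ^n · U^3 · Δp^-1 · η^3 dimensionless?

2

Balance the M exponent: (2)·n from ϕ, plus 3·(0) − (1) + 3·(-1) = -4 from the rest, must sum to zero.
2n − 4 = 0, so n = 2.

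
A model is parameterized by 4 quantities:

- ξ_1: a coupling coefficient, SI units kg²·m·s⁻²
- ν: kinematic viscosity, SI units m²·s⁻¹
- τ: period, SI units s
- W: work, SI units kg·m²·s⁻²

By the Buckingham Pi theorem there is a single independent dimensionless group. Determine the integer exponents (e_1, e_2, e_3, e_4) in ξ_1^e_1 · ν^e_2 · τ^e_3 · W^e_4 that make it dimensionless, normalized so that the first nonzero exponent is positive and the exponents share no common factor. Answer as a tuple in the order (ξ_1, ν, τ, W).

M: e_1·(2) + e_2·(0) + e_3·(0) + e_4·(1) = 0
L: e_1·(1) + e_2·(2) + e_3·(0) + e_4·(2) = 0
T: e_1·(-2) + e_2·(-1) + e_3·(1) + e_4·(-2) = 0
Solving this homogeneous linear system for the smallest-integer solution (first nonzero entry positive) gives (2, 3, -1, -4).

(2, 3, -1, -4)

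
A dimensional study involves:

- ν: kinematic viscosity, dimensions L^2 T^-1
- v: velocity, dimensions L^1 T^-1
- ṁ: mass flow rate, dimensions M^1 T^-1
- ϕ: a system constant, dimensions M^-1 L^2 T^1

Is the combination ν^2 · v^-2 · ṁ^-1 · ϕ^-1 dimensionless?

Sum the exponent of each base dimension across the product:
  M: 2·[ν]_M − 2·[v]_M − [ṁ]_M − [ϕ]_M = 2·(0) − 2·(0) − (1) − (-1) = 0
  L: 2·[ν]_L − 2·[v]_L − [ṁ]_L − [ϕ]_L = 2·(2) − 2·(1) − (0) − (2) = 0
  T: 2·[ν]_T − 2·[v]_T − [ṁ]_T − [ϕ]_T = 2·(-1) − 2·(-1) − (-1) − (1) = 0
  Θ: 2·[ν]_Θ − 2·[v]_Θ − [ṁ]_Θ − [ϕ]_Θ = 2·(0) − 2·(0) − (0) − (0) = 0
All base exponents vanish — dimensionless.

yes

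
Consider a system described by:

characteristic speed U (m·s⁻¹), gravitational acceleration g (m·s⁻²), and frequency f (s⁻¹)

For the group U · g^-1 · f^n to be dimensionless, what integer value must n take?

1

Balance the T exponent: (-1)·n from f, plus (-1) − (-2) = 1 from the rest, must sum to zero.
−n + 1 = 0, so n = 1.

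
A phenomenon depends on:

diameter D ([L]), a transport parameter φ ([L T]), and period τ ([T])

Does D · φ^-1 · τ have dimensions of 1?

yes

Sum the exponent of each base dimension across the product:
  M: [D]_M − [φ]_M + [τ]_M = (0) − (0) + (0) = 0
  L: [D]_L − [φ]_L + [τ]_L = (1) − (1) + (0) = 0
  T: [D]_T − [φ]_T + [τ]_T = (0) − (1) + (1) = 0
All base exponents vanish — dimensionless.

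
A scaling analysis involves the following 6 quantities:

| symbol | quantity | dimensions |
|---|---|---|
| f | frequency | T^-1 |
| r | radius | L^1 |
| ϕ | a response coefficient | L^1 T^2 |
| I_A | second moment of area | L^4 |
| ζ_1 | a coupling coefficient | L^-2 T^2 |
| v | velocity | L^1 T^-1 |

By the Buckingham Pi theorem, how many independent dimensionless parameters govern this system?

There are 6 variables and 2 base dimensions (L, T).
The dimension matrix has rank 2.
Independent dimensionless groups: 6 − 2 = 4.

4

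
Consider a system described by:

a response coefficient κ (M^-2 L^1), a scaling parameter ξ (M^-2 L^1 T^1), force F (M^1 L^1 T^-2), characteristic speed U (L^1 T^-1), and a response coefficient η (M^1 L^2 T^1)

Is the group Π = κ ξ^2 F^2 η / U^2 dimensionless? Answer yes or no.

Sum the exponent of each base dimension across the product:
  M: [κ]_M + 2·[ξ]_M + 2·[F]_M − 2·[U]_M + [η]_M = (-2) + 2·(-2) + 2·(1) − 2·(0) + (1) = -3
  L: [κ]_L + 2·[ξ]_L + 2·[F]_L − 2·[U]_L + [η]_L = (1) + 2·(1) + 2·(1) − 2·(1) + (2) = 5
  T: [κ]_T + 2·[ξ]_T + 2·[F]_T − 2·[U]_T + [η]_T = (0) + 2·(1) + 2·(-2) − 2·(-1) + (1) = 1
Net dimensions [M⁻³ L⁵ T] ≠ [1] — not dimensionless.

no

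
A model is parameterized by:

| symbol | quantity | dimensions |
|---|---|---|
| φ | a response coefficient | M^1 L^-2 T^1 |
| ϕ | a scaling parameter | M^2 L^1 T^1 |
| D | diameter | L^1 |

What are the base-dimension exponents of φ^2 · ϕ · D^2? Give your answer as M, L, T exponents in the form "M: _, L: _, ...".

Collect each base-dimension exponent across the product:
  M: 2·(1) + (2) + 2·(0) = 4
  L: 2·(-2) + (1) + 2·(1) = -1
  T: 2·(1) + (1) + 2·(0) = 3
So the dimensions are [M⁴ L⁻¹ T³].

M: 4, L: -1, T: 3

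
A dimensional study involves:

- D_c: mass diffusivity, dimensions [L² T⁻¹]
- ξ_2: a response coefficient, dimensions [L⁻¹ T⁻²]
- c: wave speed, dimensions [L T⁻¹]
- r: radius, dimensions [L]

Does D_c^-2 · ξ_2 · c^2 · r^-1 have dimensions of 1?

no

Sum the exponent of each base dimension across the product:
  L: −2·[D_c]_L + [ξ_2]_L + 2·[c]_L − [r]_L = −2·(2) + (-1) + 2·(1) − (1) = -4
  T: −2·[D_c]_T + [ξ_2]_T + 2·[c]_T − [r]_T = −2·(-1) + (-2) + 2·(-1) − (0) = -2
Net dimensions [L⁻⁴ T⁻²] ≠ [1] — not dimensionless.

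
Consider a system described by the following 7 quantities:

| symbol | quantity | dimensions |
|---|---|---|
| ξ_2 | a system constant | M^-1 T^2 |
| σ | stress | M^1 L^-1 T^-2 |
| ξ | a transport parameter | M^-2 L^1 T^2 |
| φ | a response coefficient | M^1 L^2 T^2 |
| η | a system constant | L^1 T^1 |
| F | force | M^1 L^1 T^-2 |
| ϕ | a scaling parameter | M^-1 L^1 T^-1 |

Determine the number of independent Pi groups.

4

There are 7 variables and 3 base dimensions (M, L, T).
The dimension matrix has rank 3.
Independent dimensionless groups: 7 − 3 = 4.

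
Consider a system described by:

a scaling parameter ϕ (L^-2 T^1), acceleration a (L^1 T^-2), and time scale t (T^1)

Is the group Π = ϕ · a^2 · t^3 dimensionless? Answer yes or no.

yes

Sum the exponent of each base dimension across the product:
  L: [ϕ]_L + 2·[a]_L + 3·[t]_L = (-2) + 2·(1) + 3·(0) = 0
  T: [ϕ]_T + 2·[a]_T + 3·[t]_T = (1) + 2·(-2) + 3·(1) = 0
All base exponents vanish — dimensionless.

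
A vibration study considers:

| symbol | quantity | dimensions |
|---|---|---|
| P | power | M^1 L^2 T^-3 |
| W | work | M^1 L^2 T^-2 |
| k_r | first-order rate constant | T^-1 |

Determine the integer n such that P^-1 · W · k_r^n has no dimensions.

Balance the T exponent: (-1)·n from k_r, plus −(-3) + (-2) = 1 from the rest, must sum to zero.
−n + 1 = 0, so n = 1.

1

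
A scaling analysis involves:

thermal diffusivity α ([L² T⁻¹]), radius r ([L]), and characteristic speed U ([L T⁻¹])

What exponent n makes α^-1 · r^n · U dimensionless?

Balance the L exponent: (1)·n from r, plus −(2) + (1) = -1 from the rest, must sum to zero.
n − 1 = 0, so n = 1.

1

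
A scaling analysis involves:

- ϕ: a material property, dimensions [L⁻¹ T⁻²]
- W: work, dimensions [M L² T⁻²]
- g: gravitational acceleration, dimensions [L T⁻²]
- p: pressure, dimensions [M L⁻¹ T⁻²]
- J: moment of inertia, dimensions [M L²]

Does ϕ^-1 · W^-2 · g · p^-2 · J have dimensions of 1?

no

Sum the exponent of each base dimension across the product:
  M: −[ϕ]_M − 2·[W]_M + [g]_M − 2·[p]_M + [J]_M = −(0) − 2·(1) + (0) − 2·(1) + (1) = -3
  L: −[ϕ]_L − 2·[W]_L + [g]_L − 2·[p]_L + [J]_L = −(-1) − 2·(2) + (1) − 2·(-1) + (2) = 2
  T: −[ϕ]_T − 2·[W]_T + [g]_T − 2·[p]_T + [J]_T = −(-2) − 2·(-2) + (-2) − 2·(-2) + (0) = 8
Net dimensions [M⁻³ L² T⁸] ≠ [1] — not dimensionless.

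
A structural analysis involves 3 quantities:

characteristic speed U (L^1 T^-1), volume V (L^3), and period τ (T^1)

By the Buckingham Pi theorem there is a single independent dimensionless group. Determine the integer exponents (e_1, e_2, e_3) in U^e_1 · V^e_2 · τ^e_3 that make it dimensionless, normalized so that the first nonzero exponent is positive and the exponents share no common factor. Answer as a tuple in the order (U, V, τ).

L: e_1·(1) + e_2·(3) + e_3·(0) = 0
T: e_1·(-1) + e_2·(0) + e_3·(1) = 0
Solving this homogeneous linear system for the smallest-integer solution (first nonzero entry positive) gives (3, -1, 3).

(3, -1, 3)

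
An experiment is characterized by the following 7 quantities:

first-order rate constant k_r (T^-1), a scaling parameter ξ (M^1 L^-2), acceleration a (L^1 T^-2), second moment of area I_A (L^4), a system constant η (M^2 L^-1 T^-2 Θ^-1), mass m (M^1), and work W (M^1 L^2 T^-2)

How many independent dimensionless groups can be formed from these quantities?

3

There are 7 variables and 4 base dimensions (M, L, T, Θ).
The dimension matrix has rank 4.
Independent dimensionless groups: 7 − 4 = 3.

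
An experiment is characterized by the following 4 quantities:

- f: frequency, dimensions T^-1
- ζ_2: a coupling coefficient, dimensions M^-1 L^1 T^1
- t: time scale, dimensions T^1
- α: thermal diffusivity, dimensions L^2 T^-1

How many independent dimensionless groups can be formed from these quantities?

1

There are 4 variables and 3 base dimensions (M, L, T).
The dimension matrix has rank 3.
Independent dimensionless groups: 4 − 3 = 1.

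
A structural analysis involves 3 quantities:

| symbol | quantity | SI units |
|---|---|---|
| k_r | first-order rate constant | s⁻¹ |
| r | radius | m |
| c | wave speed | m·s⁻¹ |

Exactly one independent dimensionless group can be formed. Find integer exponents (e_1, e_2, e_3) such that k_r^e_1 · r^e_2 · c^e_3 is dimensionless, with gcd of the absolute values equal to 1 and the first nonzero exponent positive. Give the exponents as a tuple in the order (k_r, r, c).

(1, 1, -1)

L: e_1·(0) + e_2·(1) + e_3·(1) = 0
T: e_1·(-1) + e_2·(0) + e_3·(-1) = 0
Solving this homogeneous linear system for the smallest-integer solution (first nonzero entry positive) gives (1, 1, -1).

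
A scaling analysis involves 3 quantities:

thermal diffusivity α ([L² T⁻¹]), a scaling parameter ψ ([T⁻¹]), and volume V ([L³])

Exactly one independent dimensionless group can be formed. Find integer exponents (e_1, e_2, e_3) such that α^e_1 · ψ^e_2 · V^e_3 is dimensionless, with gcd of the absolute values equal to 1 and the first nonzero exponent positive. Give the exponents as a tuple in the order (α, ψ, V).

L: e_1·(2) + e_2·(0) + e_3·(3) = 0
T: e_1·(-1) + e_2·(-1) + e_3·(0) = 0
Solving this homogeneous linear system for the smallest-integer solution (first nonzero entry positive) gives (3, -3, -2).

(3, -3, -2)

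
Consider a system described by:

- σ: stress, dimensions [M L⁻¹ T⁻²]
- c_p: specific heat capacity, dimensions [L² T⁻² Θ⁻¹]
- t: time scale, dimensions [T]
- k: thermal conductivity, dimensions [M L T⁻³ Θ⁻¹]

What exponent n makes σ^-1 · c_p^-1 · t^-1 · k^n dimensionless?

1

Balance the M exponent: (1)·n from k, plus −(1) − (0) − (0) = -1 from the rest, must sum to zero.
n − 1 = 0, so n = 1.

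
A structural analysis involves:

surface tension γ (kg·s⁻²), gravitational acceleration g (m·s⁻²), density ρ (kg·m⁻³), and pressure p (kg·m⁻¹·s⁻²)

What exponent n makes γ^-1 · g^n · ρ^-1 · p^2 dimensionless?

-1

Balance the L exponent: (1)·n from g, plus −(0) − (-3) + 2·(-1) = 1 from the rest, must sum to zero.
n + 1 = 0, so n = -1.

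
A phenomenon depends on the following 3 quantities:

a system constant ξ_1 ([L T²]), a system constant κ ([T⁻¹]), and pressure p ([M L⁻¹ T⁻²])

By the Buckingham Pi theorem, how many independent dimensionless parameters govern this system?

There are 3 variables and 3 base dimensions (M, L, T).
The dimension matrix has rank 3.
Independent dimensionless groups: 3 − 3 = 0.

0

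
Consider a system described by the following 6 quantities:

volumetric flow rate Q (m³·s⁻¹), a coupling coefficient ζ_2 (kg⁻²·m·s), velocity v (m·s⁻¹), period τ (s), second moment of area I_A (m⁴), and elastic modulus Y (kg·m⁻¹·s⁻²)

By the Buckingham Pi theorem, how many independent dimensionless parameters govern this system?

There are 6 variables and 3 base dimensions (M, L, T).
The dimension matrix has rank 3.
Independent dimensionless groups: 6 − 3 = 3.

3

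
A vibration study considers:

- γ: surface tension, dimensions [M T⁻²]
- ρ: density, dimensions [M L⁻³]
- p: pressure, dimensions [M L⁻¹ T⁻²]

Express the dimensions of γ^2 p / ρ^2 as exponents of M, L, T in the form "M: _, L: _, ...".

M: 1, L: 5, T: -6

Collect each base-dimension exponent across the product:
  M: 2·(1) − 2·(1) + (1) = 1
  L: 2·(0) − 2·(-3) + (-1) = 5
  T: 2·(-2) − 2·(0) + (-2) = -6
So the dimensions are [M L⁵ T⁻⁶].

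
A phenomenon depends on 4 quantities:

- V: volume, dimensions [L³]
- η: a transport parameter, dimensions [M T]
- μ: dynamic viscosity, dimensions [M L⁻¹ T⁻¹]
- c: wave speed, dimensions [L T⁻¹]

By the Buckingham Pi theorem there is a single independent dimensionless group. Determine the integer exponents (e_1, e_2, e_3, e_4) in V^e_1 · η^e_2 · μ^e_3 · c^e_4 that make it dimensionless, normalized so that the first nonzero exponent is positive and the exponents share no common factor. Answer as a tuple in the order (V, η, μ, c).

M: e_1·(0) + e_2·(1) + e_3·(1) + e_4·(0) = 0
L: e_1·(3) + e_2·(0) + e_3·(-1) + e_4·(1) = 0
T: e_1·(0) + e_2·(1) + e_3·(-1) + e_4·(-1) = 0
Solving this homogeneous linear system for the smallest-integer solution (first nonzero entry positive) gives (1, -1, 1, -2).

(1, -1, 1, -2)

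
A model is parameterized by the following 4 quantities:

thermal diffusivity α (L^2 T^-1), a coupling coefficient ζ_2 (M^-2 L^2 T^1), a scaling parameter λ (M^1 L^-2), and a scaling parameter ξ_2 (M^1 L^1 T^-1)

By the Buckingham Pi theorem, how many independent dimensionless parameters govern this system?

1

There are 4 variables and 3 base dimensions (M, L, T).
The dimension matrix has rank 3.
Independent dimensionless groups: 4 − 3 = 1.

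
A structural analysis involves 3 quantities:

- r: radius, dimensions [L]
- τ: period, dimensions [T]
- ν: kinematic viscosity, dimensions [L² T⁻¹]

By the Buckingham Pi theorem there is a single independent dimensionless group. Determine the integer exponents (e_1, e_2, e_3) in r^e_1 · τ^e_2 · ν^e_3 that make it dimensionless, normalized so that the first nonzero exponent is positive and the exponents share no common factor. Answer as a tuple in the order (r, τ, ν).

(2, -1, -1)

L: e_1·(1) + e_2·(0) + e_3·(2) = 0
T: e_1·(0) + e_2·(1) + e_3·(-1) = 0
Solving this homogeneous linear system for the smallest-integer solution (first nonzero entry positive) gives (2, -1, -1).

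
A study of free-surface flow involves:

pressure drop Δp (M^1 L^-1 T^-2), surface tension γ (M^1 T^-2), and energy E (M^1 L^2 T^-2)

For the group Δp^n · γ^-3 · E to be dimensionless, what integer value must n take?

Balance the M exponent: (1)·n from Δp, plus −3·(1) + (1) = -2 from the rest, must sum to zero.
n − 2 = 0, so n = 2.

2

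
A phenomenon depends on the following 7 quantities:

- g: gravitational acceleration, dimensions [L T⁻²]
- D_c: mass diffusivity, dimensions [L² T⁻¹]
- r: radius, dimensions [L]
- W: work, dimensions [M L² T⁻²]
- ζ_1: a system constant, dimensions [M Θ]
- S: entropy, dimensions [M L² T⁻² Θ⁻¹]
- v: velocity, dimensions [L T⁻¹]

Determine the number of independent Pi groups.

There are 7 variables and 4 base dimensions (M, L, T, Θ).
The dimension matrix has rank 4.
Independent dimensionless groups: 7 − 4 = 3.

3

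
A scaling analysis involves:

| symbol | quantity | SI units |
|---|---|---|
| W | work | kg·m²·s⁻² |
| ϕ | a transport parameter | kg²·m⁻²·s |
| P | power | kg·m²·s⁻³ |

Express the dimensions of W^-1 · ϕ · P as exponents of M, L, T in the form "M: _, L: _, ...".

Collect each base-dimension exponent across the product:
  M: −(1) + (2) + (1) = 2
  L: −(2) + (-2) + (2) = -2
  T: −(-2) + (1) + (-3) = 0
So the dimensions are [M² L⁻²].

M: 2, L: -2, T: 0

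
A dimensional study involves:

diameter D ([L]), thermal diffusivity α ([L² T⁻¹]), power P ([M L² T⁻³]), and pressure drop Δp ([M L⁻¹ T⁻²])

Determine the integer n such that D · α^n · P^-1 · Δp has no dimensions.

1

Balance the L exponent: (2)·n from α, plus (1) − (2) + (-1) = -2 from the rest, must sum to zero.
2n − 2 = 0, so n = 1.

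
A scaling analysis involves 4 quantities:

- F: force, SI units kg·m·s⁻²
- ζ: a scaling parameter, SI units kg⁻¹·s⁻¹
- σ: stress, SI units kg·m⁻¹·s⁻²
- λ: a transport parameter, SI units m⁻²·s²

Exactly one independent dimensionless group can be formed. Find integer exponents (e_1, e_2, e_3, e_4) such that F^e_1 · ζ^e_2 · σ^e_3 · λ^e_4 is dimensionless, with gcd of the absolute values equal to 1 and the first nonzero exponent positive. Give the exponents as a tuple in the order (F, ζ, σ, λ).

M: e_1·(1) + e_2·(-1) + e_3·(1) + e_4·(0) = 0
L: e_1·(1) + e_2·(0) + e_3·(-1) + e_4·(-2) = 0
T: e_1·(-2) + e_2·(-1) + e_3·(-2) + e_4·(2) = 0
Solving this homogeneous linear system for the smallest-integer solution (first nonzero entry positive) gives (4, 2, -2, 3).

(4, 2, -2, 3)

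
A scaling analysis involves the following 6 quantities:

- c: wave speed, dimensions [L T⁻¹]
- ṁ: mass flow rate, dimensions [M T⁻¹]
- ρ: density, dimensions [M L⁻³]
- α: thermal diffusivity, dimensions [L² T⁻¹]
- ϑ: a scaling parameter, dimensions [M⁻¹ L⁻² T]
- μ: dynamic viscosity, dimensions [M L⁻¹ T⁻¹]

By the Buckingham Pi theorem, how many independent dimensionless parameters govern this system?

3

There are 6 variables and 3 base dimensions (M, L, T).
The dimension matrix has rank 3.
Independent dimensionless groups: 6 − 3 = 3.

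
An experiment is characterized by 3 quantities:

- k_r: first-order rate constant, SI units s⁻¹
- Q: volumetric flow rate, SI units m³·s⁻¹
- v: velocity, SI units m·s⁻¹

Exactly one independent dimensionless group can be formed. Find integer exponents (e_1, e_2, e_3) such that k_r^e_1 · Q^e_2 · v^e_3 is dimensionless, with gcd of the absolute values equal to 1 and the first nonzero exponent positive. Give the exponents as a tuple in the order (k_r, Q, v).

(2, 1, -3)

L: e_1·(0) + e_2·(3) + e_3·(1) = 0
T: e_1·(-1) + e_2·(-1) + e_3·(-1) = 0
Solving this homogeneous linear system for the smallest-integer solution (first nonzero entry positive) gives (2, 1, -3).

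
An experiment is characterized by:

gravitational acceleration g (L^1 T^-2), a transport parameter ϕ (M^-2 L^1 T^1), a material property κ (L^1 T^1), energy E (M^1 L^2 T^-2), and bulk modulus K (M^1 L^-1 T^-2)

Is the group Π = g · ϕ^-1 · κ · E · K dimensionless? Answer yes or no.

no

Sum the exponent of each base dimension across the product:
  M: [g]_M − [ϕ]_M + [κ]_M + [E]_M + [K]_M = (0) − (-2) + (0) + (1) + (1) = 4
  L: [g]_L − [ϕ]_L + [κ]_L + [E]_L + [K]_L = (1) − (1) + (1) + (2) + (-1) = 2
  T: [g]_T − [ϕ]_T + [κ]_T + [E]_T + [K]_T = (-2) − (1) + (1) + (-2) + (-2) = -6
Net dimensions [M⁴ L² T⁻⁶] ≠ [1] — not dimensionless.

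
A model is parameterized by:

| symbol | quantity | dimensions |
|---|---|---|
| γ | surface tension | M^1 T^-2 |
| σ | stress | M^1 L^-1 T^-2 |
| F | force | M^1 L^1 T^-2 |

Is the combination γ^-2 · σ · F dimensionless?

yes

Sum the exponent of each base dimension across the product:
  M: −2·[γ]_M + [σ]_M + [F]_M = −2·(1) + (1) + (1) = 0
  L: −2·[γ]_L + [σ]_L + [F]_L = −2·(0) + (-1) + (1) = 0
  T: −2·[γ]_T + [σ]_T + [F]_T = −2·(-2) + (-2) + (-2) = 0
  Θ: −2·[γ]_Θ + [σ]_Θ + [F]_Θ = −2·(0) + (0) + (0) = 0
All base exponents vanish — dimensionless.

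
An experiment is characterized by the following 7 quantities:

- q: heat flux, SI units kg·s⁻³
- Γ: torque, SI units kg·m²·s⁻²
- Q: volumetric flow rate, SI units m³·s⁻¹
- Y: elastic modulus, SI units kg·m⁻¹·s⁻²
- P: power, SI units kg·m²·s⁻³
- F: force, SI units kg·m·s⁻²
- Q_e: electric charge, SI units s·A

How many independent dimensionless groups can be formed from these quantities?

3

There are 7 variables and 4 base dimensions (M, L, T, I).
The dimension matrix has rank 4.
Independent dimensionless groups: 7 − 4 = 3.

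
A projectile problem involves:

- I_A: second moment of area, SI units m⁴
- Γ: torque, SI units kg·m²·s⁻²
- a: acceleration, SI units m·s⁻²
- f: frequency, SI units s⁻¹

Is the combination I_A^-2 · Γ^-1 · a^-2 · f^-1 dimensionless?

Sum the exponent of each base dimension across the product:
  M: −2·[I_A]_M − [Γ]_M − 2·[a]_M − [f]_M = −2·(0) − (1) − 2·(0) − (0) = -1
  L: −2·[I_A]_L − [Γ]_L − 2·[a]_L − [f]_L = −2·(4) − (2) − 2·(1) − (0) = -12
  T: −2·[I_A]_T − [Γ]_T − 2·[a]_T − [f]_T = −2·(0) − (-2) − 2·(-2) − (-1) = 7
Net dimensions [M⁻¹ L⁻¹² T⁷] ≠ [1] — not dimensionless.

no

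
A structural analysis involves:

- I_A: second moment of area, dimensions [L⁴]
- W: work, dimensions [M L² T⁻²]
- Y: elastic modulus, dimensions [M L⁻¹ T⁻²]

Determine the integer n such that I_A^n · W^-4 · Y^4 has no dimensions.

Balance the L exponent: (4)·n from I_A, plus −4·(2) + 4·(-1) = -12 from the rest, must sum to zero.
4n − 12 = 0, so n = 3.

3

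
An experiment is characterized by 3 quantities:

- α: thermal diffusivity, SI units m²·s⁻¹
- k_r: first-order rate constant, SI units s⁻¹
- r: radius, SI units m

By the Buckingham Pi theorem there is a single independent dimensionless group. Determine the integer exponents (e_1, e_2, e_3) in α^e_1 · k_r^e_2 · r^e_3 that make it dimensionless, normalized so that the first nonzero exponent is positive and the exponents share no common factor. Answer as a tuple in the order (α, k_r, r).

L: e_1·(2) + e_2·(0) + e_3·(1) = 0
T: e_1·(-1) + e_2·(-1) + e_3·(0) = 0
Solving this homogeneous linear system for the smallest-integer solution (first nonzero entry positive) gives (1, -1, -2).

(1, -1, -2)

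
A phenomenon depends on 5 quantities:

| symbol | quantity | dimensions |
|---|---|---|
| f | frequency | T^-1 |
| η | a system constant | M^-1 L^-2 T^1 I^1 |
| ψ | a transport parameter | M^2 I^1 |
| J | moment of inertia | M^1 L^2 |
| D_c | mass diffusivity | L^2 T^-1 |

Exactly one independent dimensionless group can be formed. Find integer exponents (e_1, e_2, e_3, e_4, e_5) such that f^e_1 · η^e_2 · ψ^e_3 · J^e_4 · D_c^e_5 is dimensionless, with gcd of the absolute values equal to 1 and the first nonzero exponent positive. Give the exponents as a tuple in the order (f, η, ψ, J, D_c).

(3, 1, -1, 3, -2)

M: e_1·(0) + e_2·(-1) + e_3·(2) + e_4·(1) + e_5·(0) = 0
L: e_1·(0) + e_2·(-2) + e_3·(0) + e_4·(2) + e_5·(2) = 0
T: e_1·(-1) + e_2·(1) + e_3·(0) + e_4·(0) + e_5·(-1) = 0
I: e_1·(0) + e_2·(1) + e_3·(1) + e_4·(0) + e_5·(0) = 0
Solving this homogeneous linear system for the smallest-integer solution (first nonzero entry positive) gives (3, 1, -1, 3, -2).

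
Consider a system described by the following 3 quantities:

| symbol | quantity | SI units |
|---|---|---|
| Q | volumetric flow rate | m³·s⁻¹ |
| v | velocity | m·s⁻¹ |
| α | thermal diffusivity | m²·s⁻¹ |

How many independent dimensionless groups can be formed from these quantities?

1

There are 3 variables and 2 base dimensions (L, T).
The dimension matrix has rank 2.
Independent dimensionless groups: 3 − 2 = 1.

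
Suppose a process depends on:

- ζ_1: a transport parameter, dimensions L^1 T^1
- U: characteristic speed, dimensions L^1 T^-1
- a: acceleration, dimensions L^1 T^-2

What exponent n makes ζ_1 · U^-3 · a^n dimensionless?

Balance the L exponent: (1)·n from a, plus (1) − 3·(1) = -2 from the rest, must sum to zero.
n − 2 = 0, so n = 2.

2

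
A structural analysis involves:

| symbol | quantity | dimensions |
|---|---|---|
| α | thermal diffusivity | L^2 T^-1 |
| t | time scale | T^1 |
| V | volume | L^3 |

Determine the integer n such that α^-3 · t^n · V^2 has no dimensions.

-3

Balance the T exponent: (1)·n from t, plus −3·(-1) + 2·(0) = 3 from the rest, must sum to zero.
n + 3 = 0, so n = -3.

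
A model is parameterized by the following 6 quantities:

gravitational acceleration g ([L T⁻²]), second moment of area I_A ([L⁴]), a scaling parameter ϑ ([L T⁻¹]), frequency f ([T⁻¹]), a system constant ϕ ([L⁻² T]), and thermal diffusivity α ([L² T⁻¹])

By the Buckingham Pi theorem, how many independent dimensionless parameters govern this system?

There are 6 variables and 2 base dimensions (L, T).
The dimension matrix has rank 2.
Independent dimensionless groups: 6 − 2 = 4.

4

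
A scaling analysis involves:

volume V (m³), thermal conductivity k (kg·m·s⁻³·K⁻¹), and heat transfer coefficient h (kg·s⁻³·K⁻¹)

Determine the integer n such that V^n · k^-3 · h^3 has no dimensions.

1

Balance the L exponent: (3)·n from V, plus −3·(1) + 3·(0) = -3 from the rest, must sum to zero.
3n − 3 = 0, so n = 1.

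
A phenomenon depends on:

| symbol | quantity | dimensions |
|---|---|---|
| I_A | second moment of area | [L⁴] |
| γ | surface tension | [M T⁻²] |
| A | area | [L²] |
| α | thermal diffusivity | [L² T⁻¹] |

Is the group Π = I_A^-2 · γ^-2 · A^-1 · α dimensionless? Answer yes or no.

no

Sum the exponent of each base dimension across the product:
  M: −2·[I_A]_M − 2·[γ]_M − [A]_M + [α]_M = −2·(0) − 2·(1) − (0) + (0) = -2
  L: −2·[I_A]_L − 2·[γ]_L − [A]_L + [α]_L = −2·(4) − 2·(0) − (2) + (2) = -8
  T: −2·[I_A]_T − 2·[γ]_T − [A]_T + [α]_T = −2·(0) − 2·(-2) − (0) + (-1) = 3
Net dimensions [M⁻² L⁻⁸ T³] ≠ [1] — not dimensionless.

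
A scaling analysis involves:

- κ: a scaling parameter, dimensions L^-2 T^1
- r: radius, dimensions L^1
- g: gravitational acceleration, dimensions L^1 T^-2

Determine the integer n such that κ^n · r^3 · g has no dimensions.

Balance the L exponent: (-2)·n from κ, plus 3·(1) + (1) = 4 from the rest, must sum to zero.
-2n + 4 = 0, so n = 2.

2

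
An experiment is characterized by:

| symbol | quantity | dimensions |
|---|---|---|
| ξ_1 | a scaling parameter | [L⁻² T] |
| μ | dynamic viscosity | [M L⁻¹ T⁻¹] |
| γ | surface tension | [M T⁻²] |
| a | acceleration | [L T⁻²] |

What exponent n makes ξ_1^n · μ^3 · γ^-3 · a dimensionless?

-1

Balance the L exponent: (-2)·n from ξ_1, plus 3·(-1) − 3·(0) + (1) = -2 from the rest, must sum to zero.
-2n − 2 = 0, so n = -1.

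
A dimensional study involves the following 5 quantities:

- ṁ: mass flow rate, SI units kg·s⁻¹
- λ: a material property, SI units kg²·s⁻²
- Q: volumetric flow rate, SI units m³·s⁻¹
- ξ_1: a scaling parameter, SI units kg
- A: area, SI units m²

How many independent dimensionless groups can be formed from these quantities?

There are 5 variables and 3 base dimensions (M, L, T).
The dimension matrix has rank 3.
Independent dimensionless groups: 5 − 3 = 2.

2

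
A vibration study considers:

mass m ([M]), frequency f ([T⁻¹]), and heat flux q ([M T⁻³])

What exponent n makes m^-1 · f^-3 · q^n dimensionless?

1

Balance the M exponent: (1)·n from q, plus −(1) − 3·(0) = -1 from the rest, must sum to zero.
n − 1 = 0, so n = 1.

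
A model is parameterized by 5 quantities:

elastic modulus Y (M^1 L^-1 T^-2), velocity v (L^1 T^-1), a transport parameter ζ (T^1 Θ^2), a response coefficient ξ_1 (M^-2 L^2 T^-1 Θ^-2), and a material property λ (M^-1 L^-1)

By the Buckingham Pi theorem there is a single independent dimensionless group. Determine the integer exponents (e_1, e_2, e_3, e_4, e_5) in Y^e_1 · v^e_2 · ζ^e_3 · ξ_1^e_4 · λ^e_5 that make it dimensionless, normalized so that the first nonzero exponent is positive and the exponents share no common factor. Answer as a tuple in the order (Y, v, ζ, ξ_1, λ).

M: e_1·(1) + e_2·(0) + e_3·(0) + e_4·(-2) + e_5·(-1) = 0
L: e_1·(-1) + e_2·(1) + e_3·(0) + e_4·(2) + e_5·(-1) = 0
T: e_1·(-2) + e_2·(-1) + e_3·(1) + e_4·(-1) + e_5·(0) = 0
Θ: e_1·(0) + e_2·(0) + e_3·(2) + e_4·(-2) + e_5·(0) = 0
Solving this homogeneous linear system for the smallest-integer solution (first nonzero entry positive) gives (1, -2, 1, 1, -1).

(1, -2, 1, 1, -1)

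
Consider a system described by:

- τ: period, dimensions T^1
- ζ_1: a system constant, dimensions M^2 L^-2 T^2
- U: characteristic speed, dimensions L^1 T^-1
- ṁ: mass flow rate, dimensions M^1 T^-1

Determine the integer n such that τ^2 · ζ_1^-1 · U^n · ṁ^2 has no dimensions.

Balance the L exponent: (1)·n from U, plus 2·(0) − (-2) + 2·(0) = 2 from the rest, must sum to zero.
n + 2 = 0, so n = -2.

-2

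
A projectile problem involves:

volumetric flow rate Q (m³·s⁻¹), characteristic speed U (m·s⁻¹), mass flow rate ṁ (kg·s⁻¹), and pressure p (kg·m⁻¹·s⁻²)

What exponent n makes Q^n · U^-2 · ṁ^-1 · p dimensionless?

Balance the L exponent: (3)·n from Q, plus −2·(1) − (0) + (-1) = -3 from the rest, must sum to zero.
3n − 3 = 0, so n = 1.

1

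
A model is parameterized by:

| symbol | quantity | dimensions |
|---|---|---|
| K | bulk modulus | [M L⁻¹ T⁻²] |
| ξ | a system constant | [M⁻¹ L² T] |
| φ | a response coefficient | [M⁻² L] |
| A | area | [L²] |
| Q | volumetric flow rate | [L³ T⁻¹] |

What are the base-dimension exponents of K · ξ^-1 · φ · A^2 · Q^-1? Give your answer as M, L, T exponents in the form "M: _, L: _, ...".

M: 0, L: -1, T: -2

Collect each base-dimension exponent across the product:
  M: (1) − (-1) + (-2) + 2·(0) − (0) = 0
  L: (-1) − (2) + (1) + 2·(2) − (3) = -1
  T: (-2) − (1) + (0) + 2·(0) − (-1) = -2
So the dimensions are [L⁻¹ T⁻²].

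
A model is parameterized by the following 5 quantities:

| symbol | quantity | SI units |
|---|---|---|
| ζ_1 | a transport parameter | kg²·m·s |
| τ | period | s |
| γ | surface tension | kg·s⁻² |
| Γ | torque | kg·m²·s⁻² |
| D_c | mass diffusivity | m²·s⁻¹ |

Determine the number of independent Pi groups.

There are 5 variables and 3 base dimensions (M, L, T).
The dimension matrix has rank 3.
Independent dimensionless groups: 5 − 3 = 2.

2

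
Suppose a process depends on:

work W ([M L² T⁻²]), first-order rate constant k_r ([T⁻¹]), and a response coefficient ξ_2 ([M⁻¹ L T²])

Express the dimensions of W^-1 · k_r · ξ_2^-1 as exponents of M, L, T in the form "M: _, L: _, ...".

Collect each base-dimension exponent across the product:
  M: −(1) + (0) − (-1) = 0
  L: −(2) + (0) − (1) = -3
  T: −(-2) + (-1) − (2) = -1
So the dimensions are [L⁻³ T⁻¹].

M: 0, L: -3, T: -1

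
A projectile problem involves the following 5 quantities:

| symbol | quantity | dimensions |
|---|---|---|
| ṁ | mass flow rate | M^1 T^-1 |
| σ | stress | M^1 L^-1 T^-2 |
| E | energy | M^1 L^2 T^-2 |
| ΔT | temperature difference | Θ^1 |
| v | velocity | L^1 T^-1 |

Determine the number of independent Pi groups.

1

There are 5 variables and 4 base dimensions (M, L, T, Θ).
The dimension matrix has rank 4.
Independent dimensionless groups: 5 − 4 = 1.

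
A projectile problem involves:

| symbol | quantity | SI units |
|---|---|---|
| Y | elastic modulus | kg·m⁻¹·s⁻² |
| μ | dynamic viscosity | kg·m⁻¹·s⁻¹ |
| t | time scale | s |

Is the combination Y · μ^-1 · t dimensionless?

Sum the exponent of each base dimension across the product:
  M: [Y]_M − [μ]_M + [t]_M = (1) − (1) + (0) = 0
  L: [Y]_L − [μ]_L + [t]_L = (-1) − (-1) + (0) = 0
  T: [Y]_T − [μ]_T + [t]_T = (-2) − (-1) + (1) = 0
All base exponents vanish — dimensionless.

yes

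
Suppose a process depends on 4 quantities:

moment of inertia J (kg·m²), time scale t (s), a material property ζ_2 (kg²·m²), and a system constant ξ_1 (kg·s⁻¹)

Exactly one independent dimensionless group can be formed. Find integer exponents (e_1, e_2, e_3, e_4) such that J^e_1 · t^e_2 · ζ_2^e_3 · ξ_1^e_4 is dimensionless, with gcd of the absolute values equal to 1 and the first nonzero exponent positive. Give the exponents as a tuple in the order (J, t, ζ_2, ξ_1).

M: e_1·(1) + e_2·(0) + e_3·(2) + e_4·(1) = 0
L: e_1·(2) + e_2·(0) + e_3·(2) + e_4·(0) = 0
T: e_1·(0) + e_2·(1) + e_3·(0) + e_4·(-1) = 0
Solving this homogeneous linear system for the smallest-integer solution (first nonzero entry positive) gives (1, 1, -1, 1).

(1, 1, -1, 1)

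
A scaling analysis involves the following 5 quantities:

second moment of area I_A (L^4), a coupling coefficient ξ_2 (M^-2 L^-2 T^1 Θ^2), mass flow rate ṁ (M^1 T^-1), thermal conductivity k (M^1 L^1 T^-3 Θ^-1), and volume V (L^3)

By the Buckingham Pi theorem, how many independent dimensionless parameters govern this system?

1

There are 5 variables and 4 base dimensions (M, L, T, Θ).
The dimension matrix has rank 4.
Independent dimensionless groups: 5 − 4 = 1.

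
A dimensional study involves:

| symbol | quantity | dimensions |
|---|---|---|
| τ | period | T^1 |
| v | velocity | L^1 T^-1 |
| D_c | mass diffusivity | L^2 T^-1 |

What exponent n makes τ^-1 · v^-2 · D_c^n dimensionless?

Balance the L exponent: (2)·n from D_c, plus −(0) − 2·(1) = -2 from the rest, must sum to zero.
2n − 2 = 0, so n = 1.

1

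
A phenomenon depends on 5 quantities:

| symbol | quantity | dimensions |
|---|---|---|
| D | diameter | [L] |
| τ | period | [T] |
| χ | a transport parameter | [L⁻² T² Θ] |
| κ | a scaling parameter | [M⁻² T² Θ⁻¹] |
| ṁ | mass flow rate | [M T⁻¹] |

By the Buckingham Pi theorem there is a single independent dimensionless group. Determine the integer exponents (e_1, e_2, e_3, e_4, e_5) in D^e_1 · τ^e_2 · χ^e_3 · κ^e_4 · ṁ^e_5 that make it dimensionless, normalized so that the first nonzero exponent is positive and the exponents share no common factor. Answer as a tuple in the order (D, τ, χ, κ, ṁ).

(2, -2, 1, 1, 2)

M: e_1·(0) + e_2·(0) + e_3·(0) + e_4·(-2) + e_5·(1) = 0
L: e_1·(1) + e_2·(0) + e_3·(-2) + e_4·(0) + e_5·(0) = 0
T: e_1·(0) + e_2·(1) + e_3·(2) + e_4·(2) + e_5·(-1) = 0
Θ: e_1·(0) + e_2·(0) + e_3·(1) + e_4·(-1) + e_5·(0) = 0
Solving this homogeneous linear system for the smallest-integer solution (first nonzero entry positive) gives (2, -2, 1, 1, 2).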